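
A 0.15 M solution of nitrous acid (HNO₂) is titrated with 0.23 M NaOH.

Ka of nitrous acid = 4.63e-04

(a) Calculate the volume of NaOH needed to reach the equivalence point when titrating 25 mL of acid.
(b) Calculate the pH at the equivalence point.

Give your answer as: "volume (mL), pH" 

moles acid = 0.15 × 25/1000 = 0.00375 mol; V_base = moles/0.23 × 1000 = 16.3 mL. At equivalence only the conjugate base is present: [A⁻] = 0.00375/0.041 = 9.0789e-02 M. Kb = Kw/Ka = 2.16e-11; [OH⁻] = √(Kb × [A⁻]) = 1.4003e-06; pOH = 5.85; pH = 14 - pOH = 8.15.

V = 16.3 mL, pH = 8.15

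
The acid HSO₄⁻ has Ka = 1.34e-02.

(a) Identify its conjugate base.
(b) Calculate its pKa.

(a) The conjugate base is formed by removing one H⁺ from HSO₄⁻, giving SO₄²⁻. (b) pKa = -log(Ka) = -log(1.34e-02) = 1.87.

Conjugate base: SO₄²⁻; pK_a = 1.87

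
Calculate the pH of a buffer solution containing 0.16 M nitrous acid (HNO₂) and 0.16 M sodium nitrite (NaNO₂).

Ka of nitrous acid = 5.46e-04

pKa = -log(5.46e-04) = 3.26. pH = pKa + log([A⁻]/[HA]) = 3.26 + log(0.16/0.16)

pH = 3.26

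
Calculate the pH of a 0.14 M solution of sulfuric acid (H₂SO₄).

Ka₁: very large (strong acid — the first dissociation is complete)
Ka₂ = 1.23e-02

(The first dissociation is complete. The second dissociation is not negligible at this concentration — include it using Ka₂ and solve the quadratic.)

First dissociation is complete: [H⁺]₀ = [HSO₄⁻]₀ = C = 0.14 M. Second dissociation HSO₄⁻ ⇌ H⁺ + SO₄²⁻: let x = [SO₄²⁻]. Ka₂ = (C + x)·x / (C − x) = 1.23e-02 → x² + (C + Ka₂)·x − Ka₂·C = 0 → x² + 0.15230·x − 1.722e-03 = 0. x = (−0.15230 + √(0.15230² + 4 × 1.722e-03)) / 2 = 1.0573e-02 M. [H⁺] = C + x = 0.14 + 1.0573e-02 = 1.5057e-01 M. pH = -log(1.5057e-01) = 0.82.

pH = 0.82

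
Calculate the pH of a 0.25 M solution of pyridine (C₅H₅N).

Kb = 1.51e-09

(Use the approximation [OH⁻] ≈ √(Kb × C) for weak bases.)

[OH⁻] = √(Kb × C) = √(1.51e-09 × 0.25) = 1.9429e-05. pOH = 4.71, pH = 14 - pOH

pH = 9.29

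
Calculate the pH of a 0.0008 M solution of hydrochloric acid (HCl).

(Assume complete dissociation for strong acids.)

[H⁺] = 0.0008 M for strong acid. pH = -log[H⁺] = -log(0.0008)

pH = 3.10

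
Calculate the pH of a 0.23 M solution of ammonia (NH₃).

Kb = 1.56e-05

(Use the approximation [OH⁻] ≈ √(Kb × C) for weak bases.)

[OH⁻] = √(Kb × C) = √(1.56e-05 × 0.23) = 1.8942e-03. pOH = 2.72, pH = 14 - pOH

pH = 11.28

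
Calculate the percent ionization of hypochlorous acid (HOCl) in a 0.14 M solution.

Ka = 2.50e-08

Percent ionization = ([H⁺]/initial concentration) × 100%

Using Ka equilibrium: x² + Ka×x - Ka×C = 0. Solving: [H⁺] = 5.9148e-05. Percent = (5.9148e-05/0.14) × 100

Percent ionization = 0.0422%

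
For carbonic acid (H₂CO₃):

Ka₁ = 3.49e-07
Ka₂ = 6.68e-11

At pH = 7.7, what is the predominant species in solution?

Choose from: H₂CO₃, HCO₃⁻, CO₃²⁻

pKa₁ = 6.46, pKa₂ = 10.18. For a polyprotic acid the predominant species crosses at each pKa: below pKa_n the protonated form dominates, above it the deprotonated form does. At pH = 7.7, the predominant species is HCO₃⁻.

HCO₃⁻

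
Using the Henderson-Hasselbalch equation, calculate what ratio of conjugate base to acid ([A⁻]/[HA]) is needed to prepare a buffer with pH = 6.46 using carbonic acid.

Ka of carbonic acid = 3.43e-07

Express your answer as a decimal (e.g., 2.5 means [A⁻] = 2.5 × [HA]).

pKa = -log(3.43e-07) = 6.4647. pH = pKa + log([A⁻]/[HA]), so log([A⁻]/[HA]) = pH − pKa = 6.46 − 6.4647 = -0.0047. [A⁻]/[HA] = 10^(-0.0047) = 0.989

[A⁻]/[HA] = 0.989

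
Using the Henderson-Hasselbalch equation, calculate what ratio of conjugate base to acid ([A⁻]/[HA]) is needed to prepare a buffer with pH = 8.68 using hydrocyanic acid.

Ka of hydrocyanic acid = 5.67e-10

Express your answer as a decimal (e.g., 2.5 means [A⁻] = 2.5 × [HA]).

pKa = -log(5.67e-10) = 9.2464. pH = pKa + log([A⁻]/[HA]), so log([A⁻]/[HA]) = pH − pKa = 8.68 − 9.2464 = -0.5664. [A⁻]/[HA] = 10^(-0.5664) = 0.271

[A⁻]/[HA] = 0.271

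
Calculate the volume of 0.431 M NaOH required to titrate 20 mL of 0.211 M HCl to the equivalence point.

At equivalence: moles acid = moles base. moles HCl = 0.211 × 20/1000 = 0.00422 mol. V_base = moles / 0.431 × 1000 = 9.8 mL.

V_{base} = 9.8 mL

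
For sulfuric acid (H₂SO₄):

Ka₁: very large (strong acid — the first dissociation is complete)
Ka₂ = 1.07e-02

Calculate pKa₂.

pKa₂ = -log(Ka₂) = -log(1.07e-02) = 1.97.

pK_{a2} = 1.97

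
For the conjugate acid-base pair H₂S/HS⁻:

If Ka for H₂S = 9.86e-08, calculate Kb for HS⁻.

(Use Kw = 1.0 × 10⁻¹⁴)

For a conjugate pair Ka × Kb = Kw, so Kb = Kw/Ka = 1.0 × 10⁻¹⁴ / 9.86e-08 = 1.01e-07.

K_b = 1.01e-07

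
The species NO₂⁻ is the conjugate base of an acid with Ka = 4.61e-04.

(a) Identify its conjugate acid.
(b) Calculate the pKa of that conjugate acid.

(a) The conjugate acid is formed by adding one H⁺ to NO₂⁻, giving HNO₂. (b) pKa = -log(Ka) = -log(4.61e-04) = 3.34.

Conjugate acid: HNO₂; pK_a = 3.34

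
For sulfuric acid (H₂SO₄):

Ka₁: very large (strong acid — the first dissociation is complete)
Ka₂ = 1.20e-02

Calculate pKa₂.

pKa₂ = -log(Ka₂) = -log(1.20e-02) = 1.92.

pK_{a2} = 1.92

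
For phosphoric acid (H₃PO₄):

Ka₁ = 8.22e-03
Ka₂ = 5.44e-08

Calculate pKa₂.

pKa₂ = -log(Ka₂) = -log(5.44e-08) = 7.26.

pK_{a2} = 7.26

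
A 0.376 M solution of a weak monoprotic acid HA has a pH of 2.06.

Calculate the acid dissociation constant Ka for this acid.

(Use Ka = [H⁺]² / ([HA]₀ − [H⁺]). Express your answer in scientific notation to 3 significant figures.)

[H⁺] = 10^(−pH) = 10^(−2.06) = 8.710e-03 M. For HA ⇌ H⁺ + A⁻, Ka = [H⁺][A⁻]/[HA] = [H⁺]² / ([HA]₀ − [H⁺]) = (8.710e-03)² / (0.376 − 8.710e-03) = 2.07e-04.

K_a = 2.07e-04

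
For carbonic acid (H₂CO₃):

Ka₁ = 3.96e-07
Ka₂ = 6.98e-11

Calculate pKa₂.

pKa₂ = -log(Ka₂) = -log(6.98e-11) = 10.16.

pK_{a2} = 10.16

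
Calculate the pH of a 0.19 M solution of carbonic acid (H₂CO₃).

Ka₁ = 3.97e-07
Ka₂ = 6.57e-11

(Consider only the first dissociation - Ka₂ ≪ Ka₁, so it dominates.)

First dissociation dominates. From Ka₁ = [H⁺][HA⁻]/[H₂A], x² + Ka₁·x − Ka₁·C = 0 with C = 0.19 M and Ka₁ = 3.97e-07. Solving: [H⁺] = (−Ka₁ + √(Ka₁² + 4·Ka₁·C)) / 2 = 2.7445e-04 M. pH = -log(2.7445e-04) = 3.56.

pH = 3.56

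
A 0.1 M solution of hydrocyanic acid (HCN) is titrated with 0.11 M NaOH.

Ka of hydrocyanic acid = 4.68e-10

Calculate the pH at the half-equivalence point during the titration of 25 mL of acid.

At half-equivalence [HA] = [A⁻], so Henderson-Hasselbalch gives pH = pKa = -log(4.68e-10) = 9.33.

pH = pKa = 9.33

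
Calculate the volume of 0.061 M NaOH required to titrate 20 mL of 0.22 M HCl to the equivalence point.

At equivalence: moles acid = moles base. moles HCl = 0.22 × 20/1000 = 0.0044 mol. V_base = moles / 0.061 × 1000 = 72.1 mL.

V_{base} = 72.1 mL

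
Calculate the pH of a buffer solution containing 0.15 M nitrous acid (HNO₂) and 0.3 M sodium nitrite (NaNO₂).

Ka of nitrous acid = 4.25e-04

pKa = -log(4.25e-04) = 3.37. pH = pKa + log([A⁻]/[HA]) = 3.37 + log(0.3/0.15)

pH = 3.67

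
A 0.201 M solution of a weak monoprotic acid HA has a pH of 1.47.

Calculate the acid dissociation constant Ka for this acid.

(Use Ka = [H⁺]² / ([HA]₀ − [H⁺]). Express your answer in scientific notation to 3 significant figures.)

[H⁺] = 10^(−pH) = 10^(−1.47) = 3.388e-02 M. For HA ⇌ H⁺ + A⁻, Ka = [H⁺][A⁻]/[HA] = [H⁺]² / ([HA]₀ − [H⁺]) = (3.388e-02)² / (0.201 − 3.388e-02) = 6.87e-03.

K_a = 6.87e-03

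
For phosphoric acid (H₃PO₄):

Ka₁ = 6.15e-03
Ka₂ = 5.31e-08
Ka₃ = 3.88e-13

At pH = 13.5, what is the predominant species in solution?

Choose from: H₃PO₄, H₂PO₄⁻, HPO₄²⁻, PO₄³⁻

pKa₁ = 2.21, pKa₂ = 7.27, pKa₃ = 12.41. For a polyprotic acid the predominant species crosses at each pKa: below pKa_n the protonated form dominates, above it the deprotonated form does. At pH = 13.5, the predominant species is PO₄³⁻.

PO₄³⁻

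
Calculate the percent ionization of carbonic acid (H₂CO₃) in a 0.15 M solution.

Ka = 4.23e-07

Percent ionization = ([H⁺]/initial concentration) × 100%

Using Ka equilibrium: x² + Ka×x - Ka×C = 0. Solving: [H⁺] = 2.5168e-04. Percent = (2.5168e-04/0.15) × 100

Percent ionization = 0.168%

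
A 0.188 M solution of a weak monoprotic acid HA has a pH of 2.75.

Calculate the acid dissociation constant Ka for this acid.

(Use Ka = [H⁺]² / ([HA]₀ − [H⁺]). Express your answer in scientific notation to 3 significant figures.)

[H⁺] = 10^(−pH) = 10^(−2.75) = 1.778e-03 M. For HA ⇌ H⁺ + A⁻, Ka = [H⁺][A⁻]/[HA] = [H⁺]² / ([HA]₀ − [H⁺]) = (1.778e-03)² / (0.188 − 1.778e-03) = 1.70e-05.

K_a = 1.70e-05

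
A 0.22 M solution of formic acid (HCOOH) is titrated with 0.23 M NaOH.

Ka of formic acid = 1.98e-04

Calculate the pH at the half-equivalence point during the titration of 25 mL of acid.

At half-equivalence [HA] = [A⁻], so Henderson-Hasselbalch gives pH = pKa = -log(1.98e-04) = 3.70.

pH = pKa = 3.70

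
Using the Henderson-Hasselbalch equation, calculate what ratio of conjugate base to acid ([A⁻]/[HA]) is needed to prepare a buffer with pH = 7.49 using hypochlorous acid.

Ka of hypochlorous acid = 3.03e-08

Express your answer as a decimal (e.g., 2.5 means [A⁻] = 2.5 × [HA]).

pKa = -log(3.03e-08) = 7.5186. pH = pKa + log([A⁻]/[HA]), so log([A⁻]/[HA]) = pH − pKa = 7.49 − 7.5186 = -0.0286. [A⁻]/[HA] = 10^(-0.0286) = 0.936

[A⁻]/[HA] = 0.936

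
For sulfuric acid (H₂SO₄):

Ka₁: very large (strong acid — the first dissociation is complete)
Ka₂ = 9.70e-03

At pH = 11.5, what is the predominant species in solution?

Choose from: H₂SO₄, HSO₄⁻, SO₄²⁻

The first dissociation is complete, so H₂SO₄ itself is never the predominant species in water; pKa₂ = -log(9.70e-03) = 2.01. For a polyprotic acid the predominant species crosses at each pKa: below pKa_n the protonated form dominates, above it the deprotonated form does. At pH = 11.5, the predominant species is SO₄²⁻.

SO₄²⁻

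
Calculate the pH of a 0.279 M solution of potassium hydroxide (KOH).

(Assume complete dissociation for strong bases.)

[OH⁻] = 0.279 M for strong base. pOH = -log[OH⁻] = 0.55, pH = 14 - pOH

pH = 13.45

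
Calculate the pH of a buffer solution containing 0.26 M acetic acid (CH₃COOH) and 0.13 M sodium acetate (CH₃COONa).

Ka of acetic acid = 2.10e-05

pKa = -log(2.10e-05) = 4.68. pH = pKa + log([A⁻]/[HA]) = 4.68 + log(0.13/0.26)

pH = 4.38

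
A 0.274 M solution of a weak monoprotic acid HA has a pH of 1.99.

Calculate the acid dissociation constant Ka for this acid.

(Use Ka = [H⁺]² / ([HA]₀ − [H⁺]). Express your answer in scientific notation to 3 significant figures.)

[H⁺] = 10^(−pH) = 10^(−1.99) = 1.023e-02 M. For HA ⇌ H⁺ + A⁻, Ka = [H⁺][A⁻]/[HA] = [H⁺]² / ([HA]₀ − [H⁺]) = (1.023e-02)² / (0.274 − 1.023e-02) = 3.97e-04.

K_a = 3.97e-04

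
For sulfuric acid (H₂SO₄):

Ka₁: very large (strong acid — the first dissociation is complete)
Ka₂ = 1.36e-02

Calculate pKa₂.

pKa₂ = -log(Ka₂) = -log(1.36e-02) = 1.87.

pK_{a2} = 1.87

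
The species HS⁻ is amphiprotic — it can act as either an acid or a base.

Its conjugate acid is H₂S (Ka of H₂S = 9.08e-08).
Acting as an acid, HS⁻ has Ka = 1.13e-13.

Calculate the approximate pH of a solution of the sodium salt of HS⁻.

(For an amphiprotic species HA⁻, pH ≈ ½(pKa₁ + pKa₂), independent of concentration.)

pKa₁ = -log(9.08e-08) = 7.04; pKa₂ = -log(1.13e-13) = 12.95. For an amphiprotic species, pH ≈ ½(pKa₁ + pKa₂) = ½(7.04 + 12.95) = 9.99.

pH = 9.99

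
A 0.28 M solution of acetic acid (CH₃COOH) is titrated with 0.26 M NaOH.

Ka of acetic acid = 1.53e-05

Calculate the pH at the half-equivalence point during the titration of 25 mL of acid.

At half-equivalence [HA] = [A⁻], so Henderson-Hasselbalch gives pH = pKa = -log(1.53e-05) = 4.82.

pH = pKa = 4.82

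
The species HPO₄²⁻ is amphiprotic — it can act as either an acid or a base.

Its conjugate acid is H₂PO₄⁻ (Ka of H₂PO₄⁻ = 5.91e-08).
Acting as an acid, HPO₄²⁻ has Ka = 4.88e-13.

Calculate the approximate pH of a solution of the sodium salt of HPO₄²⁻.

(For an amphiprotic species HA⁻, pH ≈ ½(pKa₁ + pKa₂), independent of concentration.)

pKa₁ = -log(5.91e-08) = 7.23; pKa₂ = -log(4.88e-13) = 12.31. For an amphiprotic species, pH ≈ ½(pKa₁ + pKa₂) = ½(7.23 + 12.31) = 9.77.

pH = 9.77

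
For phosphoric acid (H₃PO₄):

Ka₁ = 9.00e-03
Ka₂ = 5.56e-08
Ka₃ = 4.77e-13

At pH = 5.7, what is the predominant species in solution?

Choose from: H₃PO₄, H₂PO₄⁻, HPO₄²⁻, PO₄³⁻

pKa₁ = 2.05, pKa₂ = 7.25, pKa₃ = 12.32. For a polyprotic acid the predominant species crosses at each pKa: below pKa_n the protonated form dominates, above it the deprotonated form does. At pH = 5.7, the predominant species is H₂PO₄⁻.

H₂PO₄⁻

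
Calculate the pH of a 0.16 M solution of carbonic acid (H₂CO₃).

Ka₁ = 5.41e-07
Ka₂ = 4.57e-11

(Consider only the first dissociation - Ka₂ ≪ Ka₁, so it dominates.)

First dissociation dominates. From Ka₁ = [H⁺][HA⁻]/[H₂A], x² + Ka₁·x − Ka₁·C = 0 with C = 0.16 M and Ka₁ = 5.41e-07. Solving: [H⁺] = (−Ka₁ + √(Ka₁² + 4·Ka₁·C)) / 2 = 2.9394e-04 M. pH = -log(2.9394e-04) = 3.53.

pH = 3.53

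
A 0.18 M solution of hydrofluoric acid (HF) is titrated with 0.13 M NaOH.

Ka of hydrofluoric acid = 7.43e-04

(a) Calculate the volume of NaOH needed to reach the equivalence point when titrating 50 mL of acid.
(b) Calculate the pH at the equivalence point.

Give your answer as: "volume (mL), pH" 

moles acid = 0.18 × 50/1000 = 0.009 mol; V_base = moles/0.13 × 1000 = 69.2 mL. At equivalence only the conjugate base is present: [A⁻] = 0.009/0.119 = 7.5484e-02 M. Kb = Kw/Ka = 1.35e-11; [OH⁻] = √(Kb × [A⁻]) = 1.0079e-06; pOH = 6.00; pH = 14 - pOH = 8.00.

V = 69.2 mL, pH = 8.00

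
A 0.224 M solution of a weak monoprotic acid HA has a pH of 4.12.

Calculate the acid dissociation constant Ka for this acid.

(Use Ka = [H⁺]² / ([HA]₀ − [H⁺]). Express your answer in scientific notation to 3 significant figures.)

[H⁺] = 10^(−pH) = 10^(−4.12) = 7.586e-05 M. For HA ⇌ H⁺ + A⁻, Ka = [H⁺][A⁻]/[HA] = [H⁺]² / ([HA]₀ − [H⁺]) = (7.586e-05)² / (0.224 − 7.586e-05) = 2.57e-08.

K_a = 2.57e-08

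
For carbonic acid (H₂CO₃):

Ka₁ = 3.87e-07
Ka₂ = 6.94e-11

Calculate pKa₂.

pKa₂ = -log(Ka₂) = -log(6.94e-11) = 10.16.

pK_{a2} = 10.16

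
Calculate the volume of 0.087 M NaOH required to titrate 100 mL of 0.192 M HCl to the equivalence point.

At equivalence: moles acid = moles base. moles HCl = 0.192 × 100/1000 = 0.0192 mol. V_base = moles / 0.087 × 1000 = 220.7 mL.

V_{base} = 220.7 mL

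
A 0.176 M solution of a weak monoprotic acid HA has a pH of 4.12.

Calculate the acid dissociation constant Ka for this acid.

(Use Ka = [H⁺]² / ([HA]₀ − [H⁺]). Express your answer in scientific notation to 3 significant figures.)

[H⁺] = 10^(−pH) = 10^(−4.12) = 7.586e-05 M. For HA ⇌ H⁺ + A⁻, Ka = [H⁺][A⁻]/[HA] = [H⁺]² / ([HA]₀ − [H⁺]) = (7.586e-05)² / (0.176 − 7.586e-05) = 3.27e-08.

K_a = 3.27e-08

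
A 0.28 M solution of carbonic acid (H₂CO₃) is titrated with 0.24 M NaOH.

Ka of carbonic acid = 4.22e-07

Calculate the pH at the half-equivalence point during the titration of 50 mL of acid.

At half-equivalence [HA] = [A⁻], so Henderson-Hasselbalch gives pH = pKa = -log(4.22e-07) = 6.37.

pH = pKa = 6.37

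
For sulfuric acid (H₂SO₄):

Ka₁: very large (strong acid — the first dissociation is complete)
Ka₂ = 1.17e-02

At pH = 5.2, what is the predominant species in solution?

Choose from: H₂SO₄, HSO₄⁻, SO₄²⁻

The first dissociation is complete, so H₂SO₄ itself is never the predominant species in water; pKa₂ = -log(1.17e-02) = 1.93. For a polyprotic acid the predominant species crosses at each pKa: below pKa_n the protonated form dominates, above it the deprotonated form does. At pH = 5.2, the predominant species is SO₄²⁻.

SO₄²⁻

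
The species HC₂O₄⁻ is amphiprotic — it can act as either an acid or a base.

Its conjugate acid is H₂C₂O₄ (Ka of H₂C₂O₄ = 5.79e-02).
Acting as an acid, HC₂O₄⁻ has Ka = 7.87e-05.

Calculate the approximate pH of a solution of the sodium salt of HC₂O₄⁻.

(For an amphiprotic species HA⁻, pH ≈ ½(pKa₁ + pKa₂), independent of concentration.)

pKa₁ = -log(5.79e-02) = 1.24; pKa₂ = -log(7.87e-05) = 4.10. For an amphiprotic species, pH ≈ ½(pKa₁ + pKa₂) = ½(1.24 + 4.10) = 2.67.

pH = 2.67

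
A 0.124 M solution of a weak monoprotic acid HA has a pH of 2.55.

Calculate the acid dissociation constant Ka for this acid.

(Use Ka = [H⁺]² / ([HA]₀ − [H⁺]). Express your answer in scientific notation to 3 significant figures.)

[H⁺] = 10^(−pH) = 10^(−2.55) = 2.818e-03 M. For HA ⇌ H⁺ + A⁻, Ka = [H⁺][A⁻]/[HA] = [H⁺]² / ([HA]₀ − [H⁺]) = (2.818e-03)² / (0.124 − 2.818e-03) = 6.55e-05.

K_a = 6.55e-05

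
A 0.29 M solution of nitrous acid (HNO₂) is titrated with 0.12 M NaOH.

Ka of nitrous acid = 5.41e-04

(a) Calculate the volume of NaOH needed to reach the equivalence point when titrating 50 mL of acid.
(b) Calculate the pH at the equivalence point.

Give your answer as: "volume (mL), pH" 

moles acid = 0.29 × 50/1000 = 0.0145 mol; V_base = moles/0.12 × 1000 = 120.8 mL. At equivalence only the conjugate base is present: [A⁻] = 0.0145/0.171 = 8.4878e-02 M. Kb = Kw/Ka = 1.85e-11; [OH⁻] = √(Kb × [A⁻]) = 1.2526e-06; pOH = 5.90; pH = 14 - pOH = 8.10.

V = 120.8 mL, pH = 8.10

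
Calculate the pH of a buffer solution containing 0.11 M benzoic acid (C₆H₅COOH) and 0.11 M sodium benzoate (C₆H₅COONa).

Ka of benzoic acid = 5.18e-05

pKa = -log(5.18e-05) = 4.29. pH = pKa + log([A⁻]/[HA]) = 4.29 + log(0.11/0.11)

pH = 4.29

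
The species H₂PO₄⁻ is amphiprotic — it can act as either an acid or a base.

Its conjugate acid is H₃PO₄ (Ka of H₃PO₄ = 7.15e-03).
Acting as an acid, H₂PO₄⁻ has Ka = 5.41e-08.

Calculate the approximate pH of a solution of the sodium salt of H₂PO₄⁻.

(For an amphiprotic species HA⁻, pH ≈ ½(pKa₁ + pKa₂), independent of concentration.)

pKa₁ = -log(7.15e-03) = 2.15; pKa₂ = -log(5.41e-08) = 7.27. For an amphiprotic species, pH ≈ ½(pKa₁ + pKa₂) = ½(2.15 + 7.27) = 4.71.

pH = 4.71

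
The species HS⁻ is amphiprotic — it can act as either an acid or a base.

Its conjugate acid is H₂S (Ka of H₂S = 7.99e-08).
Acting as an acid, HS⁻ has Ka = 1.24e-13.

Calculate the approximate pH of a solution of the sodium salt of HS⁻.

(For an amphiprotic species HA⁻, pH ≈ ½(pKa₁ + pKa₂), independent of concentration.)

pKa₁ = -log(7.99e-08) = 7.10; pKa₂ = -log(1.24e-13) = 12.91. For an amphiprotic species, pH ≈ ½(pKa₁ + pKa₂) = ½(7.10 + 12.91) = 10.00.

pH = 10.00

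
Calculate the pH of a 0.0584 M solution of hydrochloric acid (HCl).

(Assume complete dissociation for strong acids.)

[H⁺] = 0.0584 M for strong acid. pH = -log[H⁺] = -log(0.0584)

pH = 1.23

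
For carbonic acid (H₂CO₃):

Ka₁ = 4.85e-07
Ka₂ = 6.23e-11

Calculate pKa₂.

pKa₂ = -log(Ka₂) = -log(6.23e-11) = 10.21.

pK_{a2} = 10.21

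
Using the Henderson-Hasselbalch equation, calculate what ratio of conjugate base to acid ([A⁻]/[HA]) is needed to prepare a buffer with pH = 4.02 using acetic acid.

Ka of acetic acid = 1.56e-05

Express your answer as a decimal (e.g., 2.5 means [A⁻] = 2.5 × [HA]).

pKa = -log(1.56e-05) = 4.8069. pH = pKa + log([A⁻]/[HA]), so log([A⁻]/[HA]) = pH − pKa = 4.02 − 4.8069 = -0.7869. [A⁻]/[HA] = 10^(-0.7869) = 0.163

[A⁻]/[HA] = 0.163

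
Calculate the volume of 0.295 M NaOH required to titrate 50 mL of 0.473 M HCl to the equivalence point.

At equivalence: moles acid = moles base. moles HCl = 0.473 × 50/1000 = 0.02365 mol. V_base = moles / 0.295 × 1000 = 80.2 mL.

V_{base} = 80.2 mL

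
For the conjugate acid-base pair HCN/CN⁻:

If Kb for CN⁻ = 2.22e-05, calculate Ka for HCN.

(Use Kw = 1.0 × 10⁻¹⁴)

For a conjugate pair Ka × Kb = Kw, so Ka = Kw/Kb = 1.0 × 10⁻¹⁴ / 2.22e-05 = 4.50e-10.

K_a = 4.50e-10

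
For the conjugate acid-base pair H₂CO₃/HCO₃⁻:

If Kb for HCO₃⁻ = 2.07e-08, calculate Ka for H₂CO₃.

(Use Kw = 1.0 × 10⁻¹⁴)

For a conjugate pair Ka × Kb = Kw, so Ka = Kw/Kb = 1.0 × 10⁻¹⁴ / 2.07e-08 = 4.83e-07.

K_a = 4.83e-07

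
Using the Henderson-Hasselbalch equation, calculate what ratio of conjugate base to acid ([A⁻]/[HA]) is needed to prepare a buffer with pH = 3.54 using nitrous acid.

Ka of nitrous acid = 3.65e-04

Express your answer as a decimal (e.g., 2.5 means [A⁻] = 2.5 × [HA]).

pKa = -log(3.65e-04) = 3.4377. pH = pKa + log([A⁻]/[HA]), so log([A⁻]/[HA]) = pH − pKa = 3.54 − 3.4377 = 0.1023. [A⁻]/[HA] = 10^(0.1023) = 1.27

[A⁻]/[HA] = 1.27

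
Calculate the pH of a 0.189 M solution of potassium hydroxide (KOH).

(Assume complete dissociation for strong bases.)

[OH⁻] = 0.189 M for strong base. pOH = -log[OH⁻] = 0.72, pH = 14 - pOH

pH = 13.28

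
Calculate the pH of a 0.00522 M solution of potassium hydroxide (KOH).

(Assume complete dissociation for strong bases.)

[OH⁻] = 0.00522 M for strong base. pOH = -log[OH⁻] = 2.28, pH = 14 - pOH

pH = 11.72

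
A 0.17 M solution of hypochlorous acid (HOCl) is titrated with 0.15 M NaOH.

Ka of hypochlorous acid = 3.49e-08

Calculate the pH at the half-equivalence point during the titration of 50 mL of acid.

At half-equivalence [HA] = [A⁻], so Henderson-Hasselbalch gives pH = pKa = -log(3.49e-08) = 7.46.

pH = pKa = 7.46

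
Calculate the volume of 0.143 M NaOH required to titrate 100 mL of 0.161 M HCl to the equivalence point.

At equivalence: moles acid = moles base. moles HCl = 0.161 × 100/1000 = 0.0161 mol. V_base = moles / 0.143 × 1000 = 112.6 mL.

V_{base} = 112.6 mL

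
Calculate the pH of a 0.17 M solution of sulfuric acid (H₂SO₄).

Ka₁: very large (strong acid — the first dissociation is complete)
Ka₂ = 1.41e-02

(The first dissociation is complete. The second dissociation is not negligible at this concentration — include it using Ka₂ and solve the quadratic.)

First dissociation is complete: [H⁺]₀ = [HSO₄⁻]₀ = C = 0.17 M. Second dissociation HSO₄⁻ ⇌ H⁺ + SO₄²⁻: let x = [SO₄²⁻]. Ka₂ = (C + x)·x / (C − x) = 1.41e-02 → x² + (C + Ka₂)·x − Ka₂·C = 0 → x² + 0.18410·x − 2.397e-03 = 0. x = (−0.18410 + √(0.18410² + 4 × 2.397e-03)) / 2 = 1.2210e-02 M. [H⁺] = C + x = 0.17 + 1.2210e-02 = 1.8221e-01 M. pH = -log(1.8221e-01) = 0.74.

pH = 0.74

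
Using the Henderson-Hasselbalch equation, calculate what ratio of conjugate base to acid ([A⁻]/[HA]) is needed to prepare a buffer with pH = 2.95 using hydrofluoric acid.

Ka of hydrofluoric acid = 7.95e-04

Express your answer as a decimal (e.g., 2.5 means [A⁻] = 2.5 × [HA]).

pKa = -log(7.95e-04) = 3.0996. pH = pKa + log([A⁻]/[HA]), so log([A⁻]/[HA]) = pH − pKa = 2.95 − 3.0996 = -0.1496. [A⁻]/[HA] = 10^(-0.1496) = 0.709

[A⁻]/[HA] = 0.709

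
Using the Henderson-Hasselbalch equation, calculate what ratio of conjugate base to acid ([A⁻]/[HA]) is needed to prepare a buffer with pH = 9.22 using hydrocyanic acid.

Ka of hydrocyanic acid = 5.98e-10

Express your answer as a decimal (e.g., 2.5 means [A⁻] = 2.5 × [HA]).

pKa = -log(5.98e-10) = 9.2233. pH = pKa + log([A⁻]/[HA]), so log([A⁻]/[HA]) = pH − pKa = 9.22 − 9.2233 = -0.0033. [A⁻]/[HA] = 10^(-0.0033) = 0.992

[A⁻]/[HA] = 0.992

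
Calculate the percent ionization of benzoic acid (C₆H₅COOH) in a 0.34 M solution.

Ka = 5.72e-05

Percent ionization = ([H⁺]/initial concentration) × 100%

Using Ka equilibrium: x² + Ka×x - Ka×C = 0. Solving: [H⁺] = 4.3815e-03. Percent = (4.3815e-03/0.34) × 100

Percent ionization = 1.29%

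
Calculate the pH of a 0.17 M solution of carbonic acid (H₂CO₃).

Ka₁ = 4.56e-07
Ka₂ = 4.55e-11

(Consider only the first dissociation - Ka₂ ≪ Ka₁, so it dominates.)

First dissociation dominates. From Ka₁ = [H⁺][HA⁻]/[H₂A], x² + Ka₁·x − Ka₁·C = 0 with C = 0.17 M and Ka₁ = 4.56e-07. Solving: [H⁺] = (−Ka₁ + √(Ka₁² + 4·Ka₁·C)) / 2 = 2.7820e-04 M. pH = -log(2.7820e-04) = 3.56.

pH = 3.56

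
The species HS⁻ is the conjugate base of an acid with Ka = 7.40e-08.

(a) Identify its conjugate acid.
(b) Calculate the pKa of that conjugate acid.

(a) The conjugate acid is formed by adding one H⁺ to HS⁻, giving H₂S. (b) pKa = -log(Ka) = -log(7.40e-08) = 7.13.

Conjugate acid: H₂S; pK_a = 7.13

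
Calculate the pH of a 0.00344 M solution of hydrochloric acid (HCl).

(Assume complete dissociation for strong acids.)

[H⁺] = 0.00344 M for strong acid. pH = -log[H⁺] = -log(0.00344)

pH = 2.46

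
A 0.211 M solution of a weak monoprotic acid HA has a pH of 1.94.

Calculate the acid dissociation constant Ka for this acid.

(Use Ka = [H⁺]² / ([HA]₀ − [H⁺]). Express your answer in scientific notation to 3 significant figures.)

[H⁺] = 10^(−pH) = 10^(−1.94) = 1.148e-02 M. For HA ⇌ H⁺ + A⁻, Ka = [H⁺][A⁻]/[HA] = [H⁺]² / ([HA]₀ − [H⁺]) = (1.148e-02)² / (0.211 − 1.148e-02) = 6.61e-04.

K_a = 6.61e-04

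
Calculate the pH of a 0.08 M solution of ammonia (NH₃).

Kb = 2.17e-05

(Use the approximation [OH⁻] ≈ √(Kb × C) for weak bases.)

[OH⁻] = √(Kb × C) = √(2.17e-05 × 0.08) = 1.3176e-03. pOH = 2.88, pH = 14 - pOH

pH = 11.12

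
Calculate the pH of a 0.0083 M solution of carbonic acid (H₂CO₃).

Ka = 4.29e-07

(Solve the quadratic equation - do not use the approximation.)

x² + Ka×x - Ka×C = 0. Using quadratic formula: [H⁺] = 5.9457e-05

pH = 4.23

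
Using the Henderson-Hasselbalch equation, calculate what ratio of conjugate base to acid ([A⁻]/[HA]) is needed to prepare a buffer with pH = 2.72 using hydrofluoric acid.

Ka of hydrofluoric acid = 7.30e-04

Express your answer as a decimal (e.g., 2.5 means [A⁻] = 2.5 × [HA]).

pKa = -log(7.30e-04) = 3.1367. pH = pKa + log([A⁻]/[HA]), so log([A⁻]/[HA]) = pH − pKa = 2.72 − 3.1367 = -0.4167. [A⁻]/[HA] = 10^(-0.4167) = 0.383

[A⁻]/[HA] = 0.383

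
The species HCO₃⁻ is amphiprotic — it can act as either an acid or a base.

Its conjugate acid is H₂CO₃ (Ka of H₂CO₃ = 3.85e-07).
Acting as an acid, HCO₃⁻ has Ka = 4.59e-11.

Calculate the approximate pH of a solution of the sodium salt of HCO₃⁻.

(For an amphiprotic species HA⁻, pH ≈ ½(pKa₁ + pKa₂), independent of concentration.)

pKa₁ = -log(3.85e-07) = 6.41; pKa₂ = -log(4.59e-11) = 10.34. For an amphiprotic species, pH ≈ ½(pKa₁ + pKa₂) = ½(6.41 + 10.34) = 8.38.

pH = 8.38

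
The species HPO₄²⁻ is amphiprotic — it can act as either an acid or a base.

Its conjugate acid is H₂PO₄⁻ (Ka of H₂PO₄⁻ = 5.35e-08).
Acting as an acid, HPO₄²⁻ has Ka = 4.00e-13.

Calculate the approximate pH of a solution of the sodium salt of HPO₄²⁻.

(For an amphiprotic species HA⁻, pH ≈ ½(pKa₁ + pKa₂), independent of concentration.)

pKa₁ = -log(5.35e-08) = 7.27; pKa₂ = -log(4.00e-13) = 12.40. For an amphiprotic species, pH ≈ ½(pKa₁ + pKa₂) = ½(7.27 + 12.40) = 9.83.

pH = 9.83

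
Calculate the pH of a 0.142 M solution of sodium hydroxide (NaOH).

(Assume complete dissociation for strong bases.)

[OH⁻] = 0.142 M for strong base. pOH = -log[OH⁻] = 0.85, pH = 14 - pOH

pH = 13.15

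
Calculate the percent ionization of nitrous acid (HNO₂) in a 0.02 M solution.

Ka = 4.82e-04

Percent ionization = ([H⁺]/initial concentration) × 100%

Using Ka equilibrium: x² + Ka×x - Ka×C = 0. Solving: [H⁺] = 2.8732e-03. Percent = (2.8732e-03/0.02) × 100

Percent ionization = 14.4%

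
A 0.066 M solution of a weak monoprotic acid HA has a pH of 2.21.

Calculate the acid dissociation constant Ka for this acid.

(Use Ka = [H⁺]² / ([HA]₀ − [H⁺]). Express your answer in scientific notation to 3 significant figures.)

[H⁺] = 10^(−pH) = 10^(−2.21) = 6.166e-03 M. For HA ⇌ H⁺ + A⁻, Ka = [H⁺][A⁻]/[HA] = [H⁺]² / ([HA]₀ − [H⁺]) = (6.166e-03)² / (0.066 − 6.166e-03) = 6.35e-04.

K_a = 6.35e-04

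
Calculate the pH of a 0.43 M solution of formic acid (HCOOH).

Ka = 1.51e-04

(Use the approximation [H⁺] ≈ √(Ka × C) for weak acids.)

[H⁺] = √(Ka × C) = √(1.51e-04 × 0.43) = 8.0579e-03. pH = -log(8.0579e-03)

pH = 2.09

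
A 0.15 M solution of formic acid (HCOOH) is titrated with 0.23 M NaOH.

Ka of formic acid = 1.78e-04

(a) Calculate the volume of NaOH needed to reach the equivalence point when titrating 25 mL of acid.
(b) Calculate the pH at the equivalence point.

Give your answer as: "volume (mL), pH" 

moles acid = 0.15 × 25/1000 = 0.00375 mol; V_base = moles/0.23 × 1000 = 16.3 mL. At equivalence only the conjugate base is present: [A⁻] = 0.00375/0.041 = 9.0789e-02 M. Kb = Kw/Ka = 5.62e-11; [OH⁻] = √(Kb × [A⁻]) = 2.2584e-06; pOH = 5.65; pH = 14 - pOH = 8.35.

V = 16.3 mL, pH = 8.35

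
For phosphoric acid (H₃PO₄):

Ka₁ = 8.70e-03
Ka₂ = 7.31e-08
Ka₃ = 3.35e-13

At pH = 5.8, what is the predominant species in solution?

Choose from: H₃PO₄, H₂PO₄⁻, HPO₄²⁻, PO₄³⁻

pKa₁ = 2.06, pKa₂ = 7.14, pKa₃ = 12.47. For a polyprotic acid the predominant species crosses at each pKa: below pKa_n the protonated form dominates, above it the deprotonated form does. At pH = 5.8, the predominant species is H₂PO₄⁻.

H₂PO₄⁻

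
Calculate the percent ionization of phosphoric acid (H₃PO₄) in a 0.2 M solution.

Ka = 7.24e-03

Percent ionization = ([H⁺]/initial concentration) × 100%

Using Ka equilibrium: x² + Ka×x - Ka×C = 0. Solving: [H⁺] = 3.4604e-02. Percent = (3.4604e-02/0.2) × 100

Percent ionization = 17.3%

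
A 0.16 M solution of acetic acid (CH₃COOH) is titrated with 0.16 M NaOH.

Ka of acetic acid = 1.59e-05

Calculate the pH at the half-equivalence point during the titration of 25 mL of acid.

At half-equivalence [HA] = [A⁻], so Henderson-Hasselbalch gives pH = pKa = -log(1.59e-05) = 4.80.

pH = pKa = 4.80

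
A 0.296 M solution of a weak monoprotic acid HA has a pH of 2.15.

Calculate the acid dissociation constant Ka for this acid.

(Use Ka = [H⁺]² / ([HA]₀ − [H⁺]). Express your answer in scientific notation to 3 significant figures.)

[H⁺] = 10^(−pH) = 10^(−2.15) = 7.079e-03 M. For HA ⇌ H⁺ + A⁻, Ka = [H⁺][A⁻]/[HA] = [H⁺]² / ([HA]₀ − [H⁺]) = (7.079e-03)² / (0.296 − 7.079e-03) = 1.73e-04.

K_a = 1.73e-04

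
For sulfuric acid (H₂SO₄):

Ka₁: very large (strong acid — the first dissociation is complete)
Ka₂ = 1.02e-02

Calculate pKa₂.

pKa₂ = -log(Ka₂) = -log(1.02e-02) = 1.99.

pK_{a2} = 1.99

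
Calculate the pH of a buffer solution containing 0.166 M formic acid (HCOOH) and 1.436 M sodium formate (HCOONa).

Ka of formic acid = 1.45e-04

pKa = -log(1.45e-04) = 3.84. pH = pKa + log([A⁻]/[HA]) = 3.84 + log(1.436/0.166)

pH = 4.78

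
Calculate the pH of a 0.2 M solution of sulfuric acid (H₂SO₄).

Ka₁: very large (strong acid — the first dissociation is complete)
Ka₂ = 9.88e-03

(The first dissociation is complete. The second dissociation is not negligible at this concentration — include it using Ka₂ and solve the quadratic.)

First dissociation is complete: [H⁺]₀ = [HSO₄⁻]₀ = C = 0.2 M. Second dissociation HSO₄⁻ ⇌ H⁺ + SO₄²⁻: let x = [SO₄²⁻]. Ka₂ = (C + x)·x / (C − x) = 9.88e-03 → x² + (C + Ka₂)·x − Ka₂·C = 0 → x² + 0.20988·x − 1.976e-03 = 0. x = (−0.20988 + √(0.20988² + 4 × 1.976e-03)) / 2 = 9.0267e-03 M. [H⁺] = C + x = 0.2 + 9.0267e-03 = 2.0903e-01 M. pH = -log(2.0903e-01) = 0.68.

pH = 0.68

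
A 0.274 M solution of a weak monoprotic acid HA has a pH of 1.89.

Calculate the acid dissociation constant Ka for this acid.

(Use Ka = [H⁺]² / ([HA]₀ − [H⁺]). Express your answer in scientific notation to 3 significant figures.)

[H⁺] = 10^(−pH) = 10^(−1.89) = 1.288e-02 M. For HA ⇌ H⁺ + A⁻, Ka = [H⁺][A⁻]/[HA] = [H⁺]² / ([HA]₀ − [H⁺]) = (1.288e-02)² / (0.274 − 1.288e-02) = 6.36e-04.

K_a = 6.36e-04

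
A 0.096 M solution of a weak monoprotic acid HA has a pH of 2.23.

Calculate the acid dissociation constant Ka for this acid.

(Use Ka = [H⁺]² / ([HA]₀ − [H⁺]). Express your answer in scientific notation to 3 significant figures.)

[H⁺] = 10^(−pH) = 10^(−2.23) = 5.888e-03 M. For HA ⇌ H⁺ + A⁻, Ka = [H⁺][A⁻]/[HA] = [H⁺]² / ([HA]₀ − [H⁺]) = (5.888e-03)² / (0.096 − 5.888e-03) = 3.85e-04.

K_a = 3.85e-04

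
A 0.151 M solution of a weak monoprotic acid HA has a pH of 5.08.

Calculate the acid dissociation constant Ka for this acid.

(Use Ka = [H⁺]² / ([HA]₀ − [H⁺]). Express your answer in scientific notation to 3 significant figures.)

[H⁺] = 10^(−pH) = 10^(−5.08) = 8.318e-06 M. For HA ⇌ H⁺ + A⁻, Ka = [H⁺][A⁻]/[HA] = [H⁺]² / ([HA]₀ − [H⁺]) = (8.318e-06)² / (0.151 − 8.318e-06) = 4.58e-10.

K_a = 4.58e-10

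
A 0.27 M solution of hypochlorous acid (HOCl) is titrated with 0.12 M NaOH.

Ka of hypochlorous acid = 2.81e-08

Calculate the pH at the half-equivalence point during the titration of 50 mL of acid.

At half-equivalence [HA] = [A⁻], so Henderson-Hasselbalch gives pH = pKa = -log(2.81e-08) = 7.55.

pH = pKa = 7.55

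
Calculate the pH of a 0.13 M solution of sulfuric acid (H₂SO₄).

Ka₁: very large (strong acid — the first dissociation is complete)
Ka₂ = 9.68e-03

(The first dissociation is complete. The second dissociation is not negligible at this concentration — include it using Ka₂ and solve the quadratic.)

First dissociation is complete: [H⁺]₀ = [HSO₄⁻]₀ = C = 0.13 M. Second dissociation HSO₄⁻ ⇌ H⁺ + SO₄²⁻: let x = [SO₄²⁻]. Ka₂ = (C + x)·x / (C − x) = 9.68e-03 → x² + (C + Ka₂)·x − Ka₂·C = 0 → x² + 0.13968·x − 1.258e-03 = 0. x = (−0.13968 + √(0.13968² + 4 × 1.258e-03)) / 2 = 8.4928e-03 M. [H⁺] = C + x = 0.13 + 8.4928e-03 = 1.3849e-01 M. pH = -log(1.3849e-01) = 0.86.

pH = 0.86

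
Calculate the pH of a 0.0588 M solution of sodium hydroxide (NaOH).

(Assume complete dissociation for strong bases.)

[OH⁻] = 0.0588 M for strong base. pOH = -log[OH⁻] = 1.23, pH = 14 - pOH

pH = 12.77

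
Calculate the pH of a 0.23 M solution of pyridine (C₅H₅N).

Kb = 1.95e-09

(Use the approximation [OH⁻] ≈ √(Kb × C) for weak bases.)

[OH⁻] = √(Kb × C) = √(1.95e-09 × 0.23) = 2.1178e-05. pOH = 4.67, pH = 14 - pOH

pH = 9.33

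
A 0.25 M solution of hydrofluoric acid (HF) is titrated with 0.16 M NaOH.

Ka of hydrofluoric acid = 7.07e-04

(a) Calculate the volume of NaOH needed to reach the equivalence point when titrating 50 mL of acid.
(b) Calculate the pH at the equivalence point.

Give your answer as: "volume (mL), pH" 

moles acid = 0.25 × 50/1000 = 0.0125 mol; V_base = moles/0.16 × 1000 = 78.1 mL. At equivalence only the conjugate base is present: [A⁻] = 0.0125/0.128 = 9.7561e-02 M. Kb = Kw/Ka = 1.41e-11; [OH⁻] = √(Kb × [A⁻]) = 1.1747e-06; pOH = 5.93; pH = 14 - pOH = 8.07.

V = 78.1 mL, pH = 8.07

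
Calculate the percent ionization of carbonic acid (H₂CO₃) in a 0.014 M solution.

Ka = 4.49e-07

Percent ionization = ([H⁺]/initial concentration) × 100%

Using Ka equilibrium: x² + Ka×x - Ka×C = 0. Solving: [H⁺] = 7.9060e-05. Percent = (7.9060e-05/0.014) × 100

Percent ionization = 0.565%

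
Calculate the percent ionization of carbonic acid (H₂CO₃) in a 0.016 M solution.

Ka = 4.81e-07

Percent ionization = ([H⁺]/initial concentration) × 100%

Using Ka equilibrium: x² + Ka×x - Ka×C = 0. Solving: [H⁺] = 8.7487e-05. Percent = (8.7487e-05/0.016) × 100

Percent ionization = 0.547%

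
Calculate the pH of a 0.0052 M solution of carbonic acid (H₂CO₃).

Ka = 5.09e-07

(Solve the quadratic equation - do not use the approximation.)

x² + Ka×x - Ka×C = 0. Using quadratic formula: [H⁺] = 5.1193e-05

pH = 4.29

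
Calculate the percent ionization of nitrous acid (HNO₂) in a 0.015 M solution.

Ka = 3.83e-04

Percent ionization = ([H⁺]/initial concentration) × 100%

Using Ka equilibrium: x² + Ka×x - Ka×C = 0. Solving: [H⁺] = 2.2130e-03. Percent = (2.2130e-03/0.015) × 100

Percent ionization = 14.8%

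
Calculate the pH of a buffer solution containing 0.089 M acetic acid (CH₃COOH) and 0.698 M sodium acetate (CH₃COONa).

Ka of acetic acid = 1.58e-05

pKa = -log(1.58e-05) = 4.80. pH = pKa + log([A⁻]/[HA]) = 4.80 + log(0.698/0.089)

pH = 5.70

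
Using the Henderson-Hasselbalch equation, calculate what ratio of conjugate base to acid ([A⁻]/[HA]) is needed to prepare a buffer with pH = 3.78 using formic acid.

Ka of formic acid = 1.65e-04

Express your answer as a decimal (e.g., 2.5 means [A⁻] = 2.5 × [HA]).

pKa = -log(1.65e-04) = 3.7825. pH = pKa + log([A⁻]/[HA]), so log([A⁻]/[HA]) = pH − pKa = 3.78 − 3.7825 = -0.0025. [A⁻]/[HA] = 10^(-0.0025) = 0.994

[A⁻]/[HA] = 0.994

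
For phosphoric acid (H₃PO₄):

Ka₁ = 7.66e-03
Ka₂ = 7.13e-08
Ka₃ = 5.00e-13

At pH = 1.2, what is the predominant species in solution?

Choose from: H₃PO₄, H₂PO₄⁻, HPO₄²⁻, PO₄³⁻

pKa₁ = 2.12, pKa₂ = 7.15, pKa₃ = 12.30. For a polyprotic acid the predominant species crosses at each pKa: below pKa_n the protonated form dominates, above it the deprotonated form does. At pH = 1.2, the predominant species is H₃PO₄.

H₃PO₄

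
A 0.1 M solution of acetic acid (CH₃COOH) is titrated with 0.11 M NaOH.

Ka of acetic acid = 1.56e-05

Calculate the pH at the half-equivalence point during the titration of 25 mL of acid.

At half-equivalence [HA] = [A⁻], so Henderson-Hasselbalch gives pH = pKa = -log(1.56e-05) = 4.81.

pH = pKa = 4.81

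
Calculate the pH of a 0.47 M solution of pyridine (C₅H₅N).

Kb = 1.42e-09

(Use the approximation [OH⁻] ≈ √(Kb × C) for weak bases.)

[OH⁻] = √(Kb × C) = √(1.42e-09 × 0.47) = 2.5834e-05. pOH = 4.59, pH = 14 - pOH

pH = 9.41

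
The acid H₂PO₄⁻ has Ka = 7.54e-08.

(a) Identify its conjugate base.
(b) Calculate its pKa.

(a) The conjugate base is formed by removing one H⁺ from H₂PO₄⁻, giving HPO₄²⁻. (b) pKa = -log(Ka) = -log(7.54e-08) = 7.12.

Conjugate base: HPO₄²⁻; pK_a = 7.12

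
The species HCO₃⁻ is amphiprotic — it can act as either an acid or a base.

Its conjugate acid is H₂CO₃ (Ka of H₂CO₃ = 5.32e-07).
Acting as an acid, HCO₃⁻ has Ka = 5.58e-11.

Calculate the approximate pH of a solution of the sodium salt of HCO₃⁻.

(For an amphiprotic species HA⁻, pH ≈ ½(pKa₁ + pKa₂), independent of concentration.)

pKa₁ = -log(5.32e-07) = 6.27; pKa₂ = -log(5.58e-11) = 10.25. For an amphiprotic species, pH ≈ ½(pKa₁ + pKa₂) = ½(6.27 + 10.25) = 8.26.

pH = 8.26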